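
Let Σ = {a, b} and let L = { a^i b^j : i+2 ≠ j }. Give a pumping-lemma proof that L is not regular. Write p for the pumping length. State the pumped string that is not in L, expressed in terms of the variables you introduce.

a^{p+p!} b^{p+p!+2}

Toward a contradiction, assume L is regular with pumping length p.
Choose w = a^p b^{p+p!+2}. Since p ≠ (p+p!+2)-2 = p+p!, w ∈ L; and |w| ≥ p.
Write w = xyz as guaranteed by the lemma, with |xy| ≤ p and y is nonempty.
The first p characters of w are a's, so xy (and hence y) consists only of a's. Write y = a^k, 1 ≤ k ≤ p.
Since 1 ≤ k ≤ p, k divides p!; set t = 1 + p!/k. Then xy^t z has p + (p!/k)·k = p + p! copies of a. Now the a-count is p+p! and (b-count)-2 = (p+p!+2)-2 = p+p!, so i+2 ≠ j fails. So xy^t z = a^{p+p!} b^{p+p!+2} ∉ L.
Contradiction. Therefore L is not regular.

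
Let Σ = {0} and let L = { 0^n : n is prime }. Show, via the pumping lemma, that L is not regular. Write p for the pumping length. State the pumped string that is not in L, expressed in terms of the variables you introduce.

0^{q(1+k)}

Assume L is regular. Let p be the pumping length given by the pumping lemma.
Let q be a prime with q ≥ p+2 (infinitely many primes exist), and take w = 0^q ∈ L with |w| = q ≥ p.
By the pumping lemma, w = xyz with |xy| ≤ p and |y| ≥ 1.
Then y = 0^k for some k with 1 ≤ k ≤ p.
Since 1 ≤ k ≤ p, |xz| = q-k. Pump with i = q+1: |xy^{q+1}z| = (q-k)+(q+1)k = q+qk = q(1+k), which is composite (both factors ≥ 2). So xy^{q+1}z = 0^{q(1+k)} ∉ L.
This is a contradiction; hence L is not regular.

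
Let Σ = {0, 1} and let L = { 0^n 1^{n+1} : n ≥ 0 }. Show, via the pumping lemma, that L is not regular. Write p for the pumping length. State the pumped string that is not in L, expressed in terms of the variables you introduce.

Assume L is regular. Let p be the pumping length given by the pumping lemma.
Let w = 0^p 1^{p+1} ∈ L; note |w| = 2p+1 ≥ p.
By the pumping lemma, w = xyz with |xy| ≤ p and |y| > 0.
Because |xy| ≤ p and w begins with p copies of 0, we have y = 0^k with 1 ≤ k ≤ p.
Pump with i = 2: xy^2z = 0^{p+k} 1^{p+1}. For this to lie in L we would need p+1 = (p+k)+1, which forces k = 0. But k ≥ 1, so xy^2z ∉ L.
This is a contradiction; hence L is not regular.

0^{p+k} 1^{p+1}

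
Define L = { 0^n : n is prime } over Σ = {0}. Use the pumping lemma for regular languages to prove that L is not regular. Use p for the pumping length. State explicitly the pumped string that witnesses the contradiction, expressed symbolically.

Assume L is regular; let p be its pumping constant.
Let q be a prime with q ≥ p+2 (infinitely many primes exist), and take w = 0^q ∈ L with |w| = q ≥ p.
By the pumping lemma, w = xyz with |xy| ≤ p and |y| ≥ 1.
Then y = 0^k for some k with 1 ≤ k ≤ p.
Since 1 ≤ k ≤ p, |xz| = q-k. Pump with i = q+1: |xy^{q+1}z| = (q-k)+(q+1)k = q+qk = q(1+k), which is composite (both factors ≥ 2). So xy^{q+1}z = 0^{q(1+k)} ∉ L.
Contradiction. Therefore L is not regular.

0^{q(1+k)}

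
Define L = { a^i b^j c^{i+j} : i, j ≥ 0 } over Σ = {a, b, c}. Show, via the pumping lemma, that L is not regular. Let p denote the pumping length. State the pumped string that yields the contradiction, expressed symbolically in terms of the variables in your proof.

a^{p+k} b^p c^{2p}

Assume L is regular; let p be its pumping constant.
Take w = a^p b^p c^{2p} ∈ L (with i=j=p, i+j=2p), |w| = 4p ≥ p.
Write w = xyz as guaranteed by the lemma, with |xy| ≤ p and y is nonempty.
The first p characters of w are a's, so xy (and hence y) consists only of a's. Write y = a^k, 1 ≤ k ≤ p.
Consider xy^2z = a^{p+k} b^p c^{2p}. Now the a- and b-counts sum to 2p+k, but the c-count is 2p ≠ 2p+k. So xy^2z ∉ L.
Contradiction. Therefore L is not regular.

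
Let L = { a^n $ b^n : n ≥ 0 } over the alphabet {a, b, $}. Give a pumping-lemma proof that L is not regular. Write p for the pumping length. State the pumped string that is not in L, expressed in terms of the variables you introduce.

a^{p+k} $ b^p

Assume L is regular. Let p be the pumping length given by the pumping lemma.
Take w = a^p $ b^p ∈ L with |w| = 2p+1 ≥ p.
Write w = xyz as guaranteed by the lemma, with |xy| ≤ p and |y| ≥ 1.
Because |xy| ≤ p and w begins with p copies of a, we have y = a^k with 1 ≤ k ≤ p.
Pump with i = 2: xy^2z = a^{p+k} $ b^p, which would require p+k = p. But k ≥ 1, so xy^2z ∉ L.
This contradicts the pumping lemma, so L is not regular.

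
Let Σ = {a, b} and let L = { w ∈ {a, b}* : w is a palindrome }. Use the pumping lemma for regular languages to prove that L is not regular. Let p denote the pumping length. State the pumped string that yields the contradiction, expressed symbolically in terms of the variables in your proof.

Toward a contradiction, assume L is regular with pumping length p.
Take w = a^p b a^p, a palindrome of length 2p+1 ≥ p.
By the pumping lemma, w = xyz with |xy| ≤ p and |y| > 0.
Because |xy| ≤ p and w begins with p copies of a, we have y = a^k with 1 ≤ k ≤ p.
Pump with i = 2: xy^2z = a^{p+k} b a^p. Its reverse is a^p b a^{p+k}, which differs from xy^2z since k ≥ 1. So xy^2z is not a palindrome and xy^2z ∉ L.
This is a contradiction; hence L is not regular.

a^{p+k} b a^p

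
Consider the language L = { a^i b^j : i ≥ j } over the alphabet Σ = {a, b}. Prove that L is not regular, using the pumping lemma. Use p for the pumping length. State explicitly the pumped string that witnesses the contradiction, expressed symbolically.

Toward a contradiction, assume L is regular with pumping length p.
Choose w = a^p b^p ∈ L, with |w| = 2p ≥ p.
By the pumping lemma, w = xyz with |xy| ≤ p and |y| > 0.
Because |xy| ≤ p and w begins with p copies of a, we have y = a^k with 1 ≤ k ≤ p.
Consider xy^0z = xz = a^{p-k} b^p. Since k ≥ 1, the a-count p-k is less than p, so i ≥ j fails; thus xz ∉ L.
Contradiction. Therefore L is not regular.

a^{p-k} b^p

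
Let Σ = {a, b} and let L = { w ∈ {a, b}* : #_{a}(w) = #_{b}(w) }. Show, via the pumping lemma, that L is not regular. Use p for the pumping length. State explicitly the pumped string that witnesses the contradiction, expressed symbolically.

Assume L is regular; let p be its pumping constant.
Choose w = a^p b^p ∈ L with |w| = 2p ≥ p.
Write w = xyz as guaranteed by the lemma, with |xy| ≤ p and y is nonempty.
The first p characters of w are a's, so xy (and hence y) consists only of a's. Write y = a^k, 1 ≤ k ≤ p.
Pump with i = 2: xy^2z = a^{p+k} b^p has p+k occurrences of a but only p of b. Since k ≥ 1 the counts differ, so xy^2z ∉ L.
This contradicts the pumping lemma, so L is not regular.

a^{p+k} b^p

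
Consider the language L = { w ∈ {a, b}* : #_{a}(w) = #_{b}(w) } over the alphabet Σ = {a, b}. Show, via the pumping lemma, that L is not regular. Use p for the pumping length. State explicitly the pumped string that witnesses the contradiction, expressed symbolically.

a^{p+k} b^p

Suppose for contradiction that L is regular, and let p be the pumping length.
Choose w = a^p b^p ∈ L with |w| = 2p ≥ p.
By the pumping lemma, w = xyz with |xy| ≤ p and |y| > 0.
The first p characters of w are a's, so xy (and hence y) consists only of a's. Write y = a^k, 1 ≤ k ≤ p.
Pump with i = 2: xy^2z = a^{p+k} b^p has p+k occurrences of a but only p of b. Since k ≥ 1 the counts differ, so xy^2z ∉ L.
Contradiction. Therefore L is not regular.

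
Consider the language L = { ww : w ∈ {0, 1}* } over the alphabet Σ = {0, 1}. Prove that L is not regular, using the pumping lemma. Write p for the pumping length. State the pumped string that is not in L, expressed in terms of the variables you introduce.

0^{p+k} 1^p 0^p 1^p

Suppose for contradiction that L is regular, and let p be the pumping length.
Take w = 0^p 1^p 0^p 1^p = uu where u = 0^p1^p; then w ∈ L and |w| = 4p ≥ p.
Write w = xyz as guaranteed by the lemma, with |xy| ≤ p and |y| > 0.
Since the first p symbols of w are all 0's and |xy| ≤ p, y lies entirely in the leading 0-block: y = 0^k for some k with 1 ≤ k ≤ p.
Pump with i = 2: xy^2z = 0^{p+k} 1^p 0^p 1^p, of length 4p+k. Suppose this equals vv. The string starts with 0 and ends with 1, so v does too; thus the boundary between the two copies of v is a 1→0 transition. There is exactly one such transition, at position 2p+k, so |v| = 2p+k and |vv| = 4p+2k ≠ 4p+k since k ≥ 1. So xy^2z ∉ L.
This contradicts the pumping lemma, so L is not regular.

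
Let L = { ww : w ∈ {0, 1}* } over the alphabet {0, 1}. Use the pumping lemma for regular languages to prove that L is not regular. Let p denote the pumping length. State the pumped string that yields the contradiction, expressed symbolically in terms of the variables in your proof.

0^{p+k} 1^p 0^p 1^p

Assume L is regular; let p be its pumping constant.
Take w = 0^p 1^p 0^p 1^p = uu where u = 0^p1^p; then w ∈ L and |w| = 4p ≥ p.
Write w = xyz as guaranteed by the lemma, with |xy| ≤ p and y is nonempty.
The first p characters of w are 0's, so xy (and hence y) consists only of 0's. Write y = 0^k, 1 ≤ k ≤ p.
Pump with i = 2: xy^2z = 0^{p+k} 1^p 0^p 1^p, of length 4p+k. Suppose this equals vv. The string starts with 0 and ends with 1, so v does too; thus the boundary between the two copies of v is a 1→0 transition. There is exactly one such transition, at position 2p+k, so |v| = 2p+k and |vv| = 4p+2k ≠ 4p+k since k ≥ 1. So xy^2z ∉ L.
Contradiction. Therefore L is not regular.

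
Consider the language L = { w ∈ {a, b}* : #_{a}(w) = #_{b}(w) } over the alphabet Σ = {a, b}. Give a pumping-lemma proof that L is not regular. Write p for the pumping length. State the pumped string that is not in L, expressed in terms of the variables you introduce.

a^{p+k} b^p

Assume L is regular; let p be its pumping constant.
Choose w = a^p b^p ∈ L with |w| = 2p ≥ p.
By the pumping lemma, w = xyz with |xy| ≤ p and y is nonempty.
The first p characters of w are a's, so xy (and hence y) consists only of a's. Write y = a^k, 1 ≤ k ≤ p.
Pump with i = 2: xy^2z = a^{p+k} b^p has p+k occurrences of a but only p of b. Since k ≥ 1 the counts differ, so xy^2z ∉ L.
This is a contradiction; hence L is not regular.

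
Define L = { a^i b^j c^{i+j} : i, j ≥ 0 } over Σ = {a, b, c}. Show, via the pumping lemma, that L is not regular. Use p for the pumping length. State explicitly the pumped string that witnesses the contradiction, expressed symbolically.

a^{p+k} b^p c^{2p}

Suppose for contradiction that L is regular, and let p be the pumping length.
Take w = a^p b^p c^{2p} ∈ L (with i=j=p, i+j=2p), |w| = 4p ≥ p.
Write w = xyz as guaranteed by the lemma, with |xy| ≤ p and y is nonempty.
The first p characters of w are a's, so xy (and hence y) consists only of a's. Write y = a^k, 1 ≤ k ≤ p.
Consider xy^2z = a^{p+k} b^p c^{2p}. Now the a- and b-counts sum to 2p+k, but the c-count is 2p ≠ 2p+k. So xy^2z ∉ L.
Contradiction. Therefore L is not regular.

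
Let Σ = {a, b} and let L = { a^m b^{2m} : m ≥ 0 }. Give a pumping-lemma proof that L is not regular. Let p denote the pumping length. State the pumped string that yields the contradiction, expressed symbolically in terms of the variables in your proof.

Toward a contradiction, assume L is regular with pumping length p.
Let w = a^p b^{2p} ∈ L; note |w| = 3p ≥ p.
Write w = xyz as guaranteed by the lemma, with |xy| ≤ p and |y| ≥ 1.
The first p characters of w are a's, so xy (and hence y) consists only of a's. Write y = a^k, 1 ≤ k ≤ p.
Pump with i = 2: xy^2z = a^{p+k} b^{2p}. For this to lie in L we would need 2p = 2(p+k), which forces k = 0. But k ≥ 1, so xy^2z ∉ L.
Contradiction. Therefore L is not regular.

a^{p+k} b^{2p}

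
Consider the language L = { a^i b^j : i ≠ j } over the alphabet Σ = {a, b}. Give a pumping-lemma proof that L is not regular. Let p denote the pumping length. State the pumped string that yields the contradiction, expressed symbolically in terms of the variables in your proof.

Toward a contradiction, assume L is regular with pumping length p.
Choose w = a^p b^{p+p!}. Since p ≠ p+p!, w ∈ L; and |w| ≥ p.
The pumping lemma gives a decomposition w = xyz where |xy| ≤ p and |y| ≥ 1.
Since the first p symbols of w are all a's and |xy| ≤ p, y lies entirely in the leading a-block: y = a^k for some k with 1 ≤ k ≤ p.
Since 1 ≤ k ≤ p, k divides p!; set t = 1 + p!/k. Then xy^t z has p + (p!/k)·k = p + p! copies of a. Now the a-count equals the b-count, so i ≠ j fails. So xy^t z = a^{p+p!} b^{p+p!} ∉ L.
This contradicts the pumping lemma, so L is not regular.

a^{p+p!} b^{p+p!}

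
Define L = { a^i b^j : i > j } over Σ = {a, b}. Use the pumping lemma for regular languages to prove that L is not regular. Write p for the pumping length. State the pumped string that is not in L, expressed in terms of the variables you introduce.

a^{p+1-k} b^p

Suppose for contradiction that L is regular, and let p be the pumping length.
Choose w = a^{p+1} b^p ∈ L, with |w| = 2p+1 ≥ p.
Write w = xyz as guaranteed by the lemma, with |xy| ≤ p and y is nonempty.
Since the first p symbols of w are all a's and |xy| ≤ p, y lies entirely in the leading a-block: y = a^k for some k with 1 ≤ k ≤ p.
Consider xy^0z = xz = a^{p+1-k} b^p. Since k ≥ 1, the a-count p+1-k is at most p, so i > j fails; thus xz ∉ L.
This contradicts the pumping lemma, so L is not regular.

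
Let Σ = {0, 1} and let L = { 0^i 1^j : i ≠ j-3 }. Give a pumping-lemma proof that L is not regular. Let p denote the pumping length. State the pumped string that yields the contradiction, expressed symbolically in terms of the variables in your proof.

0^{p+p!} 1^{p+p!+3}

Assume L is regular. Let p be the pumping length given by the pumping lemma.
Choose w = 0^p 1^{p+p!+3}. Since p ≠ (p+p!+3)-3 = p+p!, w ∈ L; and |w| ≥ p.
The pumping lemma gives a decomposition w = xyz where |xy| ≤ p and |y| > 0.
Since the first p symbols of w are all 0's and |xy| ≤ p, y lies entirely in the leading 0-block: y = 0^k for some k with 1 ≤ k ≤ p.
Since 1 ≤ k ≤ p, k divides p!; set t = 1 + p!/k. Then xy^t z has p + (p!/k)·k = p + p! copies of 0. Now the 0-count is p+p! and (1-count)-3 = (p+p!+3)-3 = p+p!, so i ≠ j-3 fails. So xy^t z = 0^{p+p!} 1^{p+p!+3} ∉ L.
This is a contradiction; hence L is not regular.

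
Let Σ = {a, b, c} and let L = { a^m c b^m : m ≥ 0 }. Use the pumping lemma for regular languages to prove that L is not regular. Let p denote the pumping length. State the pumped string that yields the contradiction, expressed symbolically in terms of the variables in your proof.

a^{p+k} c b^p

Toward a contradiction, assume L is regular with pumping length p.
Take w = a^p c b^p ∈ L with |w| = 2p+1 ≥ p.
Write w = xyz as guaranteed by the lemma, with |xy| ≤ p and |y| ≥ 1.
Since the first p symbols of w are all a's and |xy| ≤ p, y lies entirely in the leading a-block: y = a^k for some k with 1 ≤ k ≤ p.
Pump with i = 2: xy^2z = a^{p+k} c b^p, which would require p+k = p. But k ≥ 1, so xy^2z ∉ L.
Contradiction. Therefore L is not regular.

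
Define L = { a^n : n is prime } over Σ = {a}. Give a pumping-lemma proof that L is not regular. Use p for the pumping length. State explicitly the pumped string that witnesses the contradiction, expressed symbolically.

Toward a contradiction, assume L is regular with pumping length p.
Let q be a prime with q ≥ p+2 (infinitely many primes exist), and take w = a^q ∈ L with |w| = q ≥ p.
By the pumping lemma, w = xyz with |xy| ≤ p and y is nonempty.
Then y = a^k for some k with 1 ≤ k ≤ p.
Since 1 ≤ k ≤ p, |xz| = q-k. Pump with i = q+1: |xy^{q+1}z| = (q-k)+(q+1)k = q+qk = q(1+k), which is composite (both factors ≥ 2). So xy^{q+1}z = a^{q(1+k)} ∉ L.
Contradiction. Therefore L is not regular.

a^{q(1+k)}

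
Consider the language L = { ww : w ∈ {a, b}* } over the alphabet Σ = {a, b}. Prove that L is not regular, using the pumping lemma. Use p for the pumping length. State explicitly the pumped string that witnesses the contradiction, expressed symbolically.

a^{p+k} b^p a^p b^p

Toward a contradiction, assume L is regular with pumping length p.
Take w = a^p b^p a^p b^p = uu where u = a^pb^p; then w ∈ L and |w| = 4p ≥ p.
By the pumping lemma, w = xyz with |xy| ≤ p and |y| ≥ 1.
Because |xy| ≤ p and w begins with p copies of a, we have y = a^k with 1 ≤ k ≤ p.
Pump with i = 2: xy^2z = a^{p+k} b^p a^p b^p, of length 4p+k. Suppose this equals vv. The string starts with a and ends with b, so v does too; thus the boundary between the two copies of v is a b→a transition. There is exactly one such transition, at position 2p+k, so |v| = 2p+k and |vv| = 4p+2k ≠ 4p+k since k ≥ 1. So xy^2z ∉ L.
Contradiction. Therefore L is not regular.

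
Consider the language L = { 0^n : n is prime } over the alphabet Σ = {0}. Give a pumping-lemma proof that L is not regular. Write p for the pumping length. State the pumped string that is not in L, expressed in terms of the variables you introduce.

0^{q(1+k)}

Toward a contradiction, assume L is regular with pumping length p.
Let q be a prime with q ≥ p+2 (infinitely many primes exist), and take w = 0^q ∈ L with |w| = q ≥ p.
By the pumping lemma, w = xyz with |xy| ≤ p and |y| > 0.
Then y = 0^k for some k with 1 ≤ k ≤ p.
Since 1 ≤ k ≤ p, |xz| = q-k. Pump with i = q+1: |xy^{q+1}z| = (q-k)+(q+1)k = q+qk = q(1+k), which is composite (both factors ≥ 2). So xy^{q+1}z = 0^{q(1+k)} ∉ L.
Contradiction. Therefore L is not regular.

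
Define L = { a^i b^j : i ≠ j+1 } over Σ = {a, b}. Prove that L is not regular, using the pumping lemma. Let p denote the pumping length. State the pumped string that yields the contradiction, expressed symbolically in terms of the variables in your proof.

a^{p+p!} b^{p+p!-1}

Assume L is regular; let p be its pumping constant.
Choose w = a^p b^{p+p!-1}. Since p ≠ (p+p!-1)+1 = p+p!, w ∈ L; and |w| ≥ p.
Write w = xyz as guaranteed by the lemma, with |xy| ≤ p and y is nonempty.
The first p characters of w are a's, so xy (and hence y) consists only of a's. Write y = a^k, 1 ≤ k ≤ p.
Since 1 ≤ k ≤ p, k divides p!; set t = 1 + p!/k. Then xy^t z has p + (p!/k)·k = p + p! copies of a. Now the a-count is p+p! and (b-count)+1 = (p+p!-1)+1 = p+p!, so i ≠ j+1 fails. So xy^t z = a^{p+p!} b^{p+p!-1} ∉ L.
Contradiction. Therefore L is not regular.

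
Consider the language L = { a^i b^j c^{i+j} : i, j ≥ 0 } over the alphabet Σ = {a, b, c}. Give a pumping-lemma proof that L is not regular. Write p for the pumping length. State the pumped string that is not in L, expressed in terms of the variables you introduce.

a^{p+k} b^p c^{2p}

Toward a contradiction, assume L is regular with pumping length p.
Take w = a^p b^p c^{2p} ∈ L (with i=j=p, i+j=2p), |w| = 4p ≥ p.
The pumping lemma gives a decomposition w = xyz where |xy| ≤ p and |y| > 0.
Since the first p symbols of w are all a's and |xy| ≤ p, y lies entirely in the leading a-block: y = a^k for some k with 1 ≤ k ≤ p.
Consider xy^2z = a^{p+k} b^p c^{2p}. Now the a- and b-counts sum to 2p+k, but the c-count is 2p ≠ 2p+k. So xy^2z ∉ L.
This contradicts the pumping lemma, so L is not regular.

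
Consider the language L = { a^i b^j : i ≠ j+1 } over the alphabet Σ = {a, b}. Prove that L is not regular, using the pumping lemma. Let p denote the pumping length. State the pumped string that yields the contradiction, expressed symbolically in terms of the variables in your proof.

Suppose for contradiction that L is regular, and let p be the pumping length.
Choose w = a^p b^{p+p!-1}. Since p ≠ (p+p!-1)+1 = p+p!, w ∈ L; and |w| ≥ p.
The pumping lemma gives a decomposition w = xyz where |xy| ≤ p and y is nonempty.
Since the first p symbols of w are all a's and |xy| ≤ p, y lies entirely in the leading a-block: y = a^k for some k with 1 ≤ k ≤ p.
Since 1 ≤ k ≤ p, k divides p!; set t = 1 + p!/k. Then xy^t z has p + (p!/k)·k = p + p! copies of a. Now the a-count is p+p! and (b-count)+1 = (p+p!-1)+1 = p+p!, so i ≠ j+1 fails. So xy^t z = a^{p+p!} b^{p+p!-1} ∉ L.
This contradicts the pumping lemma, so L is not regular.

a^{p+p!} b^{p+p!-1}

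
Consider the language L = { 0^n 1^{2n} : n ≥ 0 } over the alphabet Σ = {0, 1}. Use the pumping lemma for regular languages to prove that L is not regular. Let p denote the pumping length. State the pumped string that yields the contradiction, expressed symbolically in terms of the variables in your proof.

Assume L is regular. Let p be the pumping length given by the pumping lemma.
Let w = 0^p 1^{2p} ∈ L; note |w| = 3p ≥ p.
The pumping lemma gives a decomposition w = xyz where |xy| ≤ p and |y| ≥ 1.
Since the first p symbols of w are all 0's and |xy| ≤ p, y lies entirely in the leading 0-block: y = 0^k for some k with 1 ≤ k ≤ p.
Pump with i = 2: xy^2z = 0^{p+k} 1^{2p}. For this to lie in L we would need 2p = 2(p+k), which forces k = 0. But k ≥ 1, so xy^2z ∉ L.
This contradicts the pumping lemma, so L is not regular.

0^{p+k} 1^{2p}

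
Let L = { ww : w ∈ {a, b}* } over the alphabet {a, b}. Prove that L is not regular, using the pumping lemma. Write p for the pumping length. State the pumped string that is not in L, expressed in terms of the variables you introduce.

a^{p+k} b^p a^p b^p

Toward a contradiction, assume L is regular with pumping length p.
Take w = a^p b^p a^p b^p = uu where u = a^pb^p; then w ∈ L and |w| = 4p ≥ p.
By the pumping lemma, w = xyz with |xy| ≤ p and |y| ≥ 1.
Since the first p symbols of w are all a's and |xy| ≤ p, y lies entirely in the leading a-block: y = a^k for some k with 1 ≤ k ≤ p.
Pump with i = 2: xy^2z = a^{p+k} b^p a^p b^p, of length 4p+k. Suppose this equals vv. The string starts with a and ends with b, so v does too; thus the boundary between the two copies of v is a b→a transition. There is exactly one such transition, at position 2p+k, so |v| = 2p+k and |vv| = 4p+2k ≠ 4p+k since k ≥ 1. So xy^2z ∉ L.
This is a contradiction; hence L is not regular.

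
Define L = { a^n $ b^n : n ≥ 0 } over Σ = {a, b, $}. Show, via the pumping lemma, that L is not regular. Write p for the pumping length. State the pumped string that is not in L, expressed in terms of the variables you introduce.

a^{p+k} $ b^p

Assume L is regular. Let p be the pumping length given by the pumping lemma.
Take w = a^p $ b^p ∈ L with |w| = 2p+1 ≥ p.
By the pumping lemma, w = xyz with |xy| ≤ p and y is nonempty.
The first p characters of w are a's, so xy (and hence y) consists only of a's. Write y = a^k, 1 ≤ k ≤ p.
Pump with i = 2: xy^2z = a^{p+k} $ b^p, which would require p+k = p. But k ≥ 1, so xy^2z ∉ L.
This is a contradiction; hence L is not regular.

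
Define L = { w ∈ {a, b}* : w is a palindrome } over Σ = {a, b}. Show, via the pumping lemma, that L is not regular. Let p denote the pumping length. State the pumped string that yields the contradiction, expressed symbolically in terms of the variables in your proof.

a^{p+k} b a^p

Toward a contradiction, assume L is regular with pumping length p.
Take w = a^p b a^p, a palindrome of length 2p+1 ≥ p.
The pumping lemma gives a decomposition w = xyz where |xy| ≤ p and y is nonempty.
The first p characters of w are a's, so xy (and hence y) consists only of a's. Write y = a^k, 1 ≤ k ≤ p.
Pump with i = 2: xy^2z = a^{p+k} b a^p. Its reverse is a^p b a^{p+k}, which differs from xy^2z since k ≥ 1. So xy^2z is not a palindrome and xy^2z ∉ L.
This is a contradiction; hence L is not regular.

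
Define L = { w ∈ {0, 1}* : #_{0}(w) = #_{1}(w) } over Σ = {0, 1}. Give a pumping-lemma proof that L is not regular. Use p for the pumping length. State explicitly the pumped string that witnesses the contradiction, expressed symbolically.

0^{p+k} 1^p

Assume L is regular. Let p be the pumping length given by the pumping lemma.
Choose w = 0^p 1^p ∈ L with |w| = 2p ≥ p.
Write w = xyz as guaranteed by the lemma, with |xy| ≤ p and |y| ≥ 1.
The first p characters of w are 0's, so xy (and hence y) consists only of 0's. Write y = 0^k, 1 ≤ k ≤ p.
Pump with i = 2: xy^2z = 0^{p+k} 1^p has p+k occurrences of 0 but only p of 1. Since k ≥ 1 the counts differ, so xy^2z ∉ L.
This contradicts the pumping lemma, so L is not regular.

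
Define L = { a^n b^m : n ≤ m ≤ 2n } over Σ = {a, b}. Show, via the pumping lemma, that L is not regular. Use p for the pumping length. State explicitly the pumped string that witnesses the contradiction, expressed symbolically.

Suppose for contradiction that L is regular, and let p be the pumping length.
Take w = a^p b^p ∈ L (since p ≤ p ≤ 2p), with |w| = 2p ≥ p.
By the pumping lemma, w = xyz with |xy| ≤ p and y is nonempty.
The first p characters of w are a's, so xy (and hence y) consists only of a's. Write y = a^k, 1 ≤ k ≤ p.
Pump with i = 2: xy^2z = a^{p+k} b^p. Now n = p+k > p = m, so the condition n ≤ m fails. Thus xy^2z ∉ L.
This contradicts the pumping lemma, so L is not regular.

a^{p+k} b^p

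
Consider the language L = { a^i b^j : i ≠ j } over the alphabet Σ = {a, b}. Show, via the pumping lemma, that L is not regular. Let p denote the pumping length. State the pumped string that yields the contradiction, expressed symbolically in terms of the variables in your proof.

Assume L is regular. Let p be the pumping length given by the pumping lemma.
Choose w = a^p b^{p+p!}. Since p ≠ p+p!, w ∈ L; and |w| ≥ p.
Write w = xyz as guaranteed by the lemma, with |xy| ≤ p and |y| ≥ 1.
The first p characters of w are a's, so xy (and hence y) consists only of a's. Write y = a^k, 1 ≤ k ≤ p.
Since 1 ≤ k ≤ p, k divides p!; set t = 1 + p!/k. Then xy^t z has p + (p!/k)·k = p + p! copies of a. Now the a-count equals the b-count, so i ≠ j fails. So xy^t z = a^{p+p!} b^{p+p!} ∉ L.
This is a contradiction; hence L is not regular.

a^{p+p!} b^{p+p!}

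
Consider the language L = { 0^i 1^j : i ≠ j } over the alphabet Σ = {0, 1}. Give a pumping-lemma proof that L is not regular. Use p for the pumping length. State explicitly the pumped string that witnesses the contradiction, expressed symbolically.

0^{p+p!} 1^{p+p!}

Assume L is regular. Let p be the pumping length given by the pumping lemma.
Choose w = 0^p 1^{p+p!}. Since p ≠ p+p!, w ∈ L; and |w| ≥ p.
By the pumping lemma, w = xyz with |xy| ≤ p and |y| > 0.
Since the first p symbols of w are all 0's and |xy| ≤ p, y lies entirely in the leading 0-block: y = 0^k for some k with 1 ≤ k ≤ p.
Since 1 ≤ k ≤ p, k divides p!; set t = 1 + p!/k. Then xy^t z has p + (p!/k)·k = p + p! copies of 0. Now the 0-count equals the 1-count, so i ≠ j fails. So xy^t z = 0^{p+p!} 1^{p+p!} ∉ L.
This is a contradiction; hence L is not regular.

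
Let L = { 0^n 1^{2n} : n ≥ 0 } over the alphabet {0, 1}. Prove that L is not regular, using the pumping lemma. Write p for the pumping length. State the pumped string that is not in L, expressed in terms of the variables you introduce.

Toward a contradiction, assume L is regular with pumping length p.
Choose w = 0^p 1^{2p}, which is in L with |w| = 3p ≥ p.
By the pumping lemma, w = xyz with |xy| ≤ p and y is nonempty.
Because |xy| ≤ p and w begins with p copies of 0, we have y = 0^k with 1 ≤ k ≤ p.
Pump with i = 2: xy^2z = 0^{p+k} 1^{2p}. For this to lie in L we would need 2p = 2(p+k), which forces k = 0. But k ≥ 1, so xy^2z ∉ L.
This is a contradiction; hence L is not regular.

0^{p+k} 1^{2p}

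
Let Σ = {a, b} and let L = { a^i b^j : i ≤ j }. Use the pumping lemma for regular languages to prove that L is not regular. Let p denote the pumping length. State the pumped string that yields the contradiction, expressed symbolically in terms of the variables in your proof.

a^{p+k} b^p

Suppose for contradiction that L is regular, and let p be the pumping length.
Choose w = a^p b^p ∈ L, with |w| = 2p ≥ p.
Write w = xyz as guaranteed by the lemma, with |xy| ≤ p and |y| > 0.
Because |xy| ≤ p and w begins with p copies of a, we have y = a^k with 1 ≤ k ≤ p.
Consider xy^2z = a^{p+k} b^p. Since k ≥ 1, the a-count p+k exceeds the b-count p, so i ≤ j fails; thus xy^2z ∉ L.
This contradicts the pumping lemma, so L is not regular.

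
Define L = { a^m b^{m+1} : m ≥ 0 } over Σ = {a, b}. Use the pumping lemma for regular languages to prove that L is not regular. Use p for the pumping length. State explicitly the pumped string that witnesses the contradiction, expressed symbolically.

Assume L is regular. Let p be the pumping length given by the pumping lemma.
Choose w = a^p b^{p+1}, which is in L with |w| = 2p+1 ≥ p.
The pumping lemma gives a decomposition w = xyz where |xy| ≤ p and y is nonempty.
The first p characters of w are a's, so xy (and hence y) consists only of a's. Write y = a^k, 1 ≤ k ≤ p.
Pump with i = 2: xy^2z = a^{p+k} b^{p+1}. For this to lie in L we would need p+1 = (p+k)+1, which forces k = 0. But k ≥ 1, so xy^2z ∉ L.
Contradiction. Therefore L is not regular.

a^{p+k} b^{p+1}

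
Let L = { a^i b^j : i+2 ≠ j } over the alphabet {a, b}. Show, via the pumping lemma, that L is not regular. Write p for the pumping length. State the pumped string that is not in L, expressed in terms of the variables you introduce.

a^{p+p!} b^{p+p!+2}

Suppose for contradiction that L is regular, and let p be the pumping length.
Choose w = a^p b^{p+p!+2}. Since p ≠ (p+p!+2)-2 = p+p!, w ∈ L; and |w| ≥ p.
The pumping lemma gives a decomposition w = xyz where |xy| ≤ p and |y| > 0.
Because |xy| ≤ p and w begins with p copies of a, we have y = a^k with 1 ≤ k ≤ p.
Since 1 ≤ k ≤ p, k divides p!; set t = 1 + p!/k. Then xy^t z has p + (p!/k)·k = p + p! copies of a. Now the a-count is p+p! and (b-count)-2 = (p+p!+2)-2 = p+p!, so i+2 ≠ j fails. So xy^t z = a^{p+p!} b^{p+p!+2} ∉ L.
This contradicts the pumping lemma, so L is not regular.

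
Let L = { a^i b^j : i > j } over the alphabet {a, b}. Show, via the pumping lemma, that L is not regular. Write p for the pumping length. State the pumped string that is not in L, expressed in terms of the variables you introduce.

Assume L is regular. Let p be the pumping length given by the pumping lemma.
Choose w = a^{p+1} b^p ∈ L, with |w| = 2p+1 ≥ p.
Write w = xyz as guaranteed by the lemma, with |xy| ≤ p and |y| > 0.
Because |xy| ≤ p and w begins with p copies of a, we have y = a^k with 1 ≤ k ≤ p.
Consider xy^0z = xz = a^{p+1-k} b^p. Since k ≥ 1, the a-count p+1-k is at most p, so i > j fails; thus xz ∉ L.
This is a contradiction; hence L is not regular.

a^{p+1-k} b^p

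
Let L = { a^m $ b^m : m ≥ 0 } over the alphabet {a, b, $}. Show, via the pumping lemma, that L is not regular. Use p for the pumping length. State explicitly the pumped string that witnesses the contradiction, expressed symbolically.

Toward a contradiction, assume L is regular with pumping length p.
Take w = a^p $ b^p ∈ L with |w| = 2p+1 ≥ p.
Write w = xyz as guaranteed by the lemma, with |xy| ≤ p and y is nonempty.
Because |xy| ≤ p and w begins with p copies of a, we have y = a^k with 1 ≤ k ≤ p.
Pump with i = 2: xy^2z = a^{p+k} $ b^p, which would require p+k = p. But k ≥ 1, so xy^2z ∉ L.
Contradiction. Therefore L is not regular.

a^{p+k} $ b^p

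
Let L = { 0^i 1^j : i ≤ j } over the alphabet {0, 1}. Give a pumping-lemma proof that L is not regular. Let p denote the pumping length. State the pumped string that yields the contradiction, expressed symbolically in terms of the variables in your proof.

0^{p+k} 1^p

Toward a contradiction, assume L is regular with pumping length p.
Choose w = 0^p 1^p ∈ L, with |w| = 2p ≥ p.
Write w = xyz as guaranteed by the lemma, with |xy| ≤ p and |y| ≥ 1.
Because |xy| ≤ p and w begins with p copies of 0, we have y = 0^k with 1 ≤ k ≤ p.
Consider xy^2z = 0^{p+k} 1^p. Since k ≥ 1, the 0-count p+k exceeds the 1-count p, so i ≤ j fails; thus xy^2z ∉ L.
Contradiction. Therefore L is not regular.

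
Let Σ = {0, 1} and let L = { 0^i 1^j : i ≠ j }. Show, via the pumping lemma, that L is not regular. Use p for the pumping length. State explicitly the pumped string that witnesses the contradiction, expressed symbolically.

0^{p+p!} 1^{p+p!}

Toward a contradiction, assume L is regular with pumping length p.
Choose w = 0^p 1^{p+p!}. Since p ≠ p+p!, w ∈ L; and |w| ≥ p.
Write w = xyz as guaranteed by the lemma, with |xy| ≤ p and y is nonempty.
Since the first p symbols of w are all 0's and |xy| ≤ p, y lies entirely in the leading 0-block: y = 0^k for some k with 1 ≤ k ≤ p.
Since 1 ≤ k ≤ p, k divides p!; set t = 1 + p!/k. Then xy^t z has p + (p!/k)·k = p + p! copies of 0. Now the 0-count equals the 1-count, so i ≠ j fails. So xy^t z = 0^{p+p!} 1^{p+p!} ∉ L.
This is a contradiction; hence L is not regular.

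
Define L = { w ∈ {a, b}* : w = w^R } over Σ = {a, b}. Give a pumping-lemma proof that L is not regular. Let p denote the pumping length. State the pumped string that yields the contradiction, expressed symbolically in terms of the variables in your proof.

a^{p+k} b a^p

Toward a contradiction, assume L is regular with pumping length p.
Take w = a^p b a^p, a palindrome of length 2p+1 ≥ p.
Write w = xyz as guaranteed by the lemma, with |xy| ≤ p and |y| > 0.
The first p characters of w are a's, so xy (and hence y) consists only of a's. Write y = a^k, 1 ≤ k ≤ p.
Pump with i = 2: xy^2z = a^{p+k} b a^p. Its reverse is a^p b a^{p+k}, which differs from xy^2z since k ≥ 1. So xy^2z is not a palindrome and xy^2z ∉ L.
Contradiction. Therefore L is not regular.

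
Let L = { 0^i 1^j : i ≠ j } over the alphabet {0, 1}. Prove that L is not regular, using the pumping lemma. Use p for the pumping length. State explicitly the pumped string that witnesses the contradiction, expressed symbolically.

Assume L is regular. Let p be the pumping length given by the pumping lemma.
Choose w = 0^p 1^{p+p!}. Since p ≠ p+p!, w ∈ L; and |w| ≥ p.
The pumping lemma gives a decomposition w = xyz where |xy| ≤ p and y is nonempty.
The first p characters of w are 0's, so xy (and hence y) consists only of 0's. Write y = 0^k, 1 ≤ k ≤ p.
Since 1 ≤ k ≤ p, k divides p!; set t = 1 + p!/k. Then xy^t z has p + (p!/k)·k = p + p! copies of 0. Now the 0-count equals the 1-count, so i ≠ j fails. So xy^t z = 0^{p+p!} 1^{p+p!} ∉ L.
Contradiction. Therefore L is not regular.

0^{p+p!} 1^{p+p!}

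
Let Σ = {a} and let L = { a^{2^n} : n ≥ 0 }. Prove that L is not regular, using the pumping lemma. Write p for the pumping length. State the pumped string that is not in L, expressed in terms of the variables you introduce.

a^{2^p+k}

Assume L is regular. Let p be the pumping length given by the pumping lemma.
Take w = a^{2^p} ∈ L with |w| = 2^p ≥ p.
The pumping lemma gives a decomposition w = xyz where |xy| ≤ p and |y| ≥ 1.
Then y = a^k for some k with 1 ≤ k ≤ p.
Pump with i = 2: xy^2z = a^{2^p+k}. Since 1 ≤ k ≤ p < 2^p, we have 2^p < 2^p+k < 2^{p+1}, so 2^p+k is not a power of 2. So xy^2z ∉ L.
This is a contradiction; hence L is not regular.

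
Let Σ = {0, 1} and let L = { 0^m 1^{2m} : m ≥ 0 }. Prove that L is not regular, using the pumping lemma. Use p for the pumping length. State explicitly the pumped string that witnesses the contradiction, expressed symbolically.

Assume L is regular. Let p be the pumping length given by the pumping lemma.
Take w = 0^p 1^{2p}. Then w ∈ L and |w| = 3p ≥ p.
The pumping lemma gives a decomposition w = xyz where |xy| ≤ p and |y| ≥ 1.
Because |xy| ≤ p and w begins with p copies of 0, we have y = 0^k with 1 ≤ k ≤ p.
Pump with i = 2: xy^2z = 0^{p+k} 1^{2p}. For this to lie in L we would need 2p = 2(p+k), which forces k = 0. But k ≥ 1, so xy^2z ∉ L.
Contradiction. Therefore L is not regular.

0^{p+k} 1^{2p}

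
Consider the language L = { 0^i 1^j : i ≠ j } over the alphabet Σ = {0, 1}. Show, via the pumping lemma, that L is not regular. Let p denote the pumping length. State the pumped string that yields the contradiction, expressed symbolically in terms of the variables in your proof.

0^{p+p!} 1^{p+p!}

Assume L is regular. Let p be the pumping length given by the pumping lemma.
Choose w = 0^p 1^{p+p!}. Since p ≠ p+p!, w ∈ L; and |w| ≥ p.
The pumping lemma gives a decomposition w = xyz where |xy| ≤ p and |y| > 0.
Since the first p symbols of w are all 0's and |xy| ≤ p, y lies entirely in the leading 0-block: y = 0^k for some k with 1 ≤ k ≤ p.
Since 1 ≤ k ≤ p, k divides p!; set t = 1 + p!/k. Then xy^t z has p + (p!/k)·k = p + p! copies of 0. Now the 0-count equals the 1-count, so i ≠ j fails. So xy^t z = 0^{p+p!} 1^{p+p!} ∉ L.
Contradiction. Therefore L is not regular.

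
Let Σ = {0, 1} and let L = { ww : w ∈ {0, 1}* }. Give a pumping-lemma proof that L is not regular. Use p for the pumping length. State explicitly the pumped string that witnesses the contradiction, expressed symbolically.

Assume L is regular; let p be its pumping constant.
Take w = 0^p 1^p 0^p 1^p = uu where u = 0^p1^p; then w ∈ L and |w| = 4p ≥ p.
The pumping lemma gives a decomposition w = xyz where |xy| ≤ p and y is nonempty.
Since the first p symbols of w are all 0's and |xy| ≤ p, y lies entirely in the leading 0-block: y = 0^k for some k with 1 ≤ k ≤ p.
Pump with i = 2: xy^2z = 0^{p+k} 1^p 0^p 1^p, of length 4p+k. Suppose this equals vv. The string starts with 0 and ends with 1, so v does too; thus the boundary between the two copies of v is a 1→0 transition. There is exactly one such transition, at position 2p+k, so |v| = 2p+k and |vv| = 4p+2k ≠ 4p+k since k ≥ 1. So xy^2z ∉ L.
Contradiction. Therefore L is not regular.

0^{p+k} 1^p 0^p 1^p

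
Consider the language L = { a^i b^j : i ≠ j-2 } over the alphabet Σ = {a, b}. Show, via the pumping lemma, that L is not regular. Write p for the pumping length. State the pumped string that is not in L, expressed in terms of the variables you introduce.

Toward a contradiction, assume L is regular with pumping length p.
Choose w = a^p b^{p+p!+2}. Since p ≠ (p+p!+2)-2 = p+p!, w ∈ L; and |w| ≥ p.
Write w = xyz as guaranteed by the lemma, with |xy| ≤ p and |y| > 0.
Because |xy| ≤ p and w begins with p copies of a, we have y = a^k with 1 ≤ k ≤ p.
Since 1 ≤ k ≤ p, k divides p!; set t = 1 + p!/k. Then xy^t z has p + (p!/k)·k = p + p! copies of a. Now the a-count is p+p! and (b-count)-2 = (p+p!+2)-2 = p+p!, so i ≠ j-2 fails. So xy^t z = a^{p+p!} b^{p+p!+2} ∉ L.
Contradiction. Therefore L is not regular.

a^{p+p!} b^{p+p!+2}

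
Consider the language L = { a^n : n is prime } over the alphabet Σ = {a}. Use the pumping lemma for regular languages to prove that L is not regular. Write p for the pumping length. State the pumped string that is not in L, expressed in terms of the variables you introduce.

Toward a contradiction, assume L is regular with pumping length p.
Let q be a prime with q ≥ p+2 (infinitely many primes exist), and take w = a^q ∈ L with |w| = q ≥ p.
The pumping lemma gives a decomposition w = xyz where |xy| ≤ p and y is nonempty.
Then y = a^k for some k with 1 ≤ k ≤ p.
Since 1 ≤ k ≤ p, |xz| = q-k. Pump with i = q+1: |xy^{q+1}z| = (q-k)+(q+1)k = q+qk = q(1+k), which is composite (both factors ≥ 2). So xy^{q+1}z = a^{q(1+k)} ∉ L.
This is a contradiction; hence L is not regular.

a^{q(1+k)}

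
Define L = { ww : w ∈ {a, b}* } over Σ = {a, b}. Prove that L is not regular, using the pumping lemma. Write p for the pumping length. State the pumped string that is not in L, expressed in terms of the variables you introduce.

Assume L is regular; let p be its pumping constant.
Take w = a^p b^p a^p b^p = uu where u = a^pb^p; then w ∈ L and |w| = 4p ≥ p.
Write w = xyz as guaranteed by the lemma, with |xy| ≤ p and y is nonempty.
Because |xy| ≤ p and w begins with p copies of a, we have y = a^k with 1 ≤ k ≤ p.
Pump with i = 2: xy^2z = a^{p+k} b^p a^p b^p, of length 4p+k. Suppose this equals vv. The string starts with a and ends with b, so v does too; thus the boundary between the two copies of v is a b→a transition. There is exactly one such transition, at position 2p+k, so |v| = 2p+k and |vv| = 4p+2k ≠ 4p+k since k ≥ 1. So xy^2z ∉ L.
This is a contradiction; hence L is not regular.

a^{p+k} b^p a^p b^p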